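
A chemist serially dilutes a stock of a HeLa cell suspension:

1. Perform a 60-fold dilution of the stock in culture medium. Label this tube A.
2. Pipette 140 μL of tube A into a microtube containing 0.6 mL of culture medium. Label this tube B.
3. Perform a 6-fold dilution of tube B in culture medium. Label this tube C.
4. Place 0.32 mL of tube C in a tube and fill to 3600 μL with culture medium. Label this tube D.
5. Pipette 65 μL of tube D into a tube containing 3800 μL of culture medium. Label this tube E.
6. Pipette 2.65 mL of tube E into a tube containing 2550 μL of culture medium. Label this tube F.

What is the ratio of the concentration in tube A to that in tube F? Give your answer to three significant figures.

4.16 × 10^4

Step 1: 60-fold → factor 60
Step 2: 140 μL + 0.6 mL = 740 μL total → factor 740/140 = 5.2857
Step 3: 6-fold → factor 6
Step 4: 0.32 mL brought to 3600 μL → factor 3.6/0.32 = 11.25
Step 5: 65 μL + 3800 μL = 3865 μL total → factor 3865/65 = 59.462
Step 6: 2.65 mL + 2550 μL = 5.2 mL total → factor 5.2/2.65 = 1.9623
Dilution factor to tube A = 60; to tube F = 2.4978 × 10^6
[tube A]/[tube F] = (factor to tube F)/(factor to tube A) = 2.4978 × 10^6/60 = 4.16 × 10^4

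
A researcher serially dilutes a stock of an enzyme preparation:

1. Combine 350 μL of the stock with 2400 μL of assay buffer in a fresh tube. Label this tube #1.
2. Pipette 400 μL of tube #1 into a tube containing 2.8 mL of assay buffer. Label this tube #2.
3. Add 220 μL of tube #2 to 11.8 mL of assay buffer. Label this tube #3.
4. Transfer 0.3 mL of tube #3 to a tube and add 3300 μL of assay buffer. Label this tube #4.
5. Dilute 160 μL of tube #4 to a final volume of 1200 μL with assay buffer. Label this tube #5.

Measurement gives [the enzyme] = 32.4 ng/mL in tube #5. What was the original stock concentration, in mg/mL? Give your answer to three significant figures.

Step 1: 350 μL + 2400 μL = 2750 μL total → factor 2750/350 = 7.8571
Step 2: 400 μL + 2.8 mL = 3200 μL total → factor 3200/400 = 8
Step 3: 220 μL + 11.8 mL = 12020 μL total → factor 12020/220 = 54.636
Step 4: 0.3 mL + 3300 μL = 3.6 mL total → factor 3.6/0.3 = 12
Step 5: 160 μL brought to 1200 μL → factor 1200/160 = 7.5
Overall dilution factor = 7.8571 × 8 × 54.636 × 12 × 7.5 = 3.0909 × 10^5
Stock = 32.4 ng/mL × 3.0909 × 10^5 = 1.001 × 10^7 ng/mL = 10.0 mg/mL

10.0 mg/mL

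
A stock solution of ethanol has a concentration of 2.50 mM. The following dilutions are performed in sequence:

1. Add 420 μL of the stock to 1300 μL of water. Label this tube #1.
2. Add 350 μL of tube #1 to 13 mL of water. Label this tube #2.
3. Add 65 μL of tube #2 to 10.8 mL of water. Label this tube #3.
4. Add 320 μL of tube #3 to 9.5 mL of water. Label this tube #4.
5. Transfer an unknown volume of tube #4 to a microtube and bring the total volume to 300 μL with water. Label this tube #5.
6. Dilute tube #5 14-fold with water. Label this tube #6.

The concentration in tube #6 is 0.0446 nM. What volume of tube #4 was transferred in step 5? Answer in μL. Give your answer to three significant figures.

Step 1: 420 μL + 1300 μL = 1720 μL total → factor 1720/420 = 4.0952
Step 2: 350 μL + 13 mL = 13350 μL total → factor 13350/350 = 38.143
Step 3: 65 μL + 10.8 mL = 10865 μL total → factor 10865/65 = 167.15
Step 4: 320 μL + 9.5 mL = 9820 μL total → factor 9820/320 = 30.688
Step 5: v brought to 300 μL → factor = 300 μL/v
Step 6: 14-fold → factor 14
Product of known-step factors = 1.1218 × 10^7
Overall factor = 2.50 mM / (0.0446 nM) = 5.6054 × 10^7
Step-5 factor = 5.6054 × 10^7 / 1.1218 × 10^7 = 4.997
v = 300 μL / 4.997 = 60.0 μL

60.0 μL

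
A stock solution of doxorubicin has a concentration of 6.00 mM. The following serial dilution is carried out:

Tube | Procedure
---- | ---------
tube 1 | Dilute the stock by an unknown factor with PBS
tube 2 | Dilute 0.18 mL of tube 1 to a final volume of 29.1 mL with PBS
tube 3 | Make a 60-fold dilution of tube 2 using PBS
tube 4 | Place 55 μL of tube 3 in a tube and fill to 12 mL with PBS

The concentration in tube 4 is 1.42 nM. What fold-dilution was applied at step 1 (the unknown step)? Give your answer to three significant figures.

Step 1: unknown factor x
Step 2: 0.18 mL brought to 29.1 mL → factor 29.1/0.18 = 161.67
Step 3: 60-fold → factor 60
Step 4: 55 μL brought to 12 mL → factor 12000/55 = 218.18
Product of known-step factors = 2.1164 × 10^6
Overall factor = 6.00 mM / (1.42 nM) = 4.2254 × 10^6
x = 4.2254 × 10^6 / 2.1164 × 10^6 = 2.00

2.00-fold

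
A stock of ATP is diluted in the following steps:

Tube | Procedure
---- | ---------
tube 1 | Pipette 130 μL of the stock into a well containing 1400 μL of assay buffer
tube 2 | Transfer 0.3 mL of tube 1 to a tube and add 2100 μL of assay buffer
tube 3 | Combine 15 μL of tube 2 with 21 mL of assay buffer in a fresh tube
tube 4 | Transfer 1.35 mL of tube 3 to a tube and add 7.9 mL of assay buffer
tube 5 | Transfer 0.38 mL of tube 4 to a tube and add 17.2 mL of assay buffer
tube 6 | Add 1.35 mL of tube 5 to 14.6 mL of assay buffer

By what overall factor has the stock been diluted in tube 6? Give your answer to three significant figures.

Step 1: 130 μL + 1400 μL = 1530 μL total → factor 1530/130 = 11.769
Step 2: 0.3 mL + 2100 μL = 2.4 mL total → factor 2.4/0.3 = 8
Step 3: 15 μL + 21 mL = 21015 μL total → factor 21015/15 = 1401
Step 4: 1.35 mL + 7.9 mL = 9.25 mL total → factor 9.25/1.35 = 6.8519
Step 5: 0.38 mL + 17.2 mL = 17.58 mL total → factor 17.58/0.38 = 46.263
Step 6: 1.35 mL + 14.6 mL = 15.95 mL total → factor 15.95/1.35 = 11.815
Overall dilution factor = 11.769 × 8 × 1401 × 6.8519 × 46.263 × 11.815 = 4.9402 × 10^8

4.94 × 10^8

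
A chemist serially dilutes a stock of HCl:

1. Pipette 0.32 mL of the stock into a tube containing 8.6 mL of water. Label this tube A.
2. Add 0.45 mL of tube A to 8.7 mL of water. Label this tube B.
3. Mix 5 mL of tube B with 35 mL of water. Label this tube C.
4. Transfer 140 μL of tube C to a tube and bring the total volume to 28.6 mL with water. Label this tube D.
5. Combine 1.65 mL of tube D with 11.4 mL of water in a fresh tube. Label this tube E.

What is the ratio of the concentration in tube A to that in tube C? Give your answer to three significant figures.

163

Step 1: 0.32 mL + 8.6 mL = 8.92 mL total → factor 8.92/0.32 = 27.875
Step 2: 0.45 mL + 8.7 mL = 9.15 mL total → factor 9.15/0.45 = 20.333
Step 3: 5 mL + 35 mL = 40 mL total → factor 40/5 = 8
Dilution factor to tube A = 27.875; to tube C = 4534.3
[tube A]/[tube C] = (factor to tube C)/(factor to tube A) = 4534.3/27.875 = 163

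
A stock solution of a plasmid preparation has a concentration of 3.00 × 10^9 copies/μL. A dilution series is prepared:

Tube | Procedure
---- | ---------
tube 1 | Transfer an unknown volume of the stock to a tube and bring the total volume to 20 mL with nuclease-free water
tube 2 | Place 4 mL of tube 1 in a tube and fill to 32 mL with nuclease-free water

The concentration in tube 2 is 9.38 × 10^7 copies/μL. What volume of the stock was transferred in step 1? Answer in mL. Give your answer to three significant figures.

Step 1: v brought to 20 mL → factor = 20 mL/v
Step 2: 4 mL brought to 32 mL → factor 32/4 = 8
Product of known-step factors = 8
Overall factor = 3.00 × 10^9 copies/μL / (9.38 × 10^7 copies/μL) = 31.983
Step-1 factor = 31.983 / 8 = 3.9979
v = 20 mL / 3.9979 = 5.00 mL

5.00 mL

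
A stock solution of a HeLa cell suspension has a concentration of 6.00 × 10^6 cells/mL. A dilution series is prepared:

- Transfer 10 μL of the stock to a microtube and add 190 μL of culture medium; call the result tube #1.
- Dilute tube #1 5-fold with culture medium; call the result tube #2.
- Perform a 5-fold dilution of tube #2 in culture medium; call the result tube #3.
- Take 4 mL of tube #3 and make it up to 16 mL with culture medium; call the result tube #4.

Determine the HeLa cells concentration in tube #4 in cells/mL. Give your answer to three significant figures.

Step 1: 10 μL + 190 μL = 200 μL total → factor 200/10 = 20
Step 2: 5-fold → factor 5
Step 3: 5-fold → factor 5
Step 4: 4 mL brought to 16 mL → factor 16/4 = 4
Overall dilution factor = 20 × 5 × 5 × 4 = 2000
Final = 6.00 × 10^6 cells/mL / 2000 = 3.00 × 10^3 cells/mL

3.00 × 10^3 cells/mL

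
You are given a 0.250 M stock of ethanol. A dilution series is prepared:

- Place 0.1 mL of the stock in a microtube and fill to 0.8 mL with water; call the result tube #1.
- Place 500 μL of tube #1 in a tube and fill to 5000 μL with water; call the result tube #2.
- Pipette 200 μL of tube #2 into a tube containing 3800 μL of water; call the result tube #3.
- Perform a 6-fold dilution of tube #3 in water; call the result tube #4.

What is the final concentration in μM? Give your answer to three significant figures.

26.0 μM

Step 1: 0.1 mL brought to 0.8 mL → factor 0.8/0.1 = 8
Step 2: 500 μL brought to 5000 μL → factor 5000/500 = 10
Step 3: 200 μL + 3800 μL = 4000 μL total → factor 4000/200 = 20
Step 4: 6-fold → factor 6
Overall dilution factor = 8 × 10 × 20 × 6 = 9600
Final = 0.250 M / 9600 = 2.604 × 10^-5 M = 26.0 μM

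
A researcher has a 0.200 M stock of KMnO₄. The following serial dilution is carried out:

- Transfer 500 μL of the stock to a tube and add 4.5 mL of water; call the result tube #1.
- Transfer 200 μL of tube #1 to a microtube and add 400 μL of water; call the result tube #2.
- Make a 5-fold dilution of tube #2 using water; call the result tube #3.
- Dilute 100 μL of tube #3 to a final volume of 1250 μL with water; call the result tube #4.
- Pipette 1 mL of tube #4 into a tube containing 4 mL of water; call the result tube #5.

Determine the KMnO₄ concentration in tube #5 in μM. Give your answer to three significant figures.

Step 1: 500 μL + 4.5 mL = 5000 μL total → factor 5000/500 = 10
Step 2: 200 μL + 400 μL = 600 μL total → factor 600/200 = 3
Step 3: 5-fold → factor 5
Step 4: 100 μL brought to 1250 μL → factor 1250/100 = 12.5
Step 5: 1 mL + 4 mL = 5 mL total → factor 5/1 = 5
Overall dilution factor = 10 × 3 × 5 × 12.5 × 5 = 9375
Final = 0.200 M / 9375 = 2.133 × 10^-5 M = 21.3 μM

21.3 μM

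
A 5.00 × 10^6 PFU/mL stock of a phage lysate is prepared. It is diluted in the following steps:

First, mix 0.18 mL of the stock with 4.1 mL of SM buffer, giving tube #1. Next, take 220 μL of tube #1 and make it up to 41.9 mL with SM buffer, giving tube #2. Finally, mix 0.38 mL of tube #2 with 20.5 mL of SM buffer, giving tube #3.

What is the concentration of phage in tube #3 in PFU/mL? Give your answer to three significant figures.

20.1 PFU/mL

Step 1: 0.18 mL + 4.1 mL = 4.28 mL total → factor 4.28/0.18 = 23.778
Step 2: 220 μL brought to 41.9 mL → factor 41900/220 = 190.45
Step 3: 0.38 mL + 20.5 mL = 20.88 mL total → factor 20.88/0.38 = 54.947
Overall dilution factor = 23.778 × 190.45 × 54.947 = 2.4883 × 10^5
Final = 5.00 × 10^6 PFU/mL / 2.4883 × 10^5 = 20.1 PFU/mL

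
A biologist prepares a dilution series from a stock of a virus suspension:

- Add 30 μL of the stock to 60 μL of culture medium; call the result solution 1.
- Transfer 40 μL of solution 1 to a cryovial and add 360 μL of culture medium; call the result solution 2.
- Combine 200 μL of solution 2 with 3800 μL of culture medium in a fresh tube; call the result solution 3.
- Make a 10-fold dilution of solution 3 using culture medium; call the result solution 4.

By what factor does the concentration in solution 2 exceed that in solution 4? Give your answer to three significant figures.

200

Step 1: 30 μL + 60 μL = 90 μL total → factor 90/30 = 3
Step 2: 40 μL + 360 μL = 400 μL total → factor 400/40 = 10
Step 3: 200 μL + 3800 μL = 4000 μL total → factor 4000/200 = 20
Step 4: 10-fold → factor 10
Dilution factor to solution 2 = 30; to solution 4 = 6000
[solution 2]/[solution 4] = (factor to solution 4)/(factor to solution 2) = 6000/30 = 200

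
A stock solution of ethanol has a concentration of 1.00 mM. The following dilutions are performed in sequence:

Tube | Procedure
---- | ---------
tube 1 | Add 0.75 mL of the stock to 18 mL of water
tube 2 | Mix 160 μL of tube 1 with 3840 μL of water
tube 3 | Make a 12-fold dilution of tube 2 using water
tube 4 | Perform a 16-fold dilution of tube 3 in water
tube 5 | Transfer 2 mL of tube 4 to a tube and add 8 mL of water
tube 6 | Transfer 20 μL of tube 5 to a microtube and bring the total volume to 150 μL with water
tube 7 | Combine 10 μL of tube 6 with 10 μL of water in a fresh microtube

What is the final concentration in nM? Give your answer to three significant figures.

0.111 nM

Step 1: 0.75 mL + 18 mL = 18.75 mL total → factor 18.75/0.75 = 25
Step 2: 160 μL + 3840 μL = 4000 μL total → factor 4000/160 = 25
Step 3: 12-fold → factor 12
Step 4: 16-fold → factor 16
Step 5: 2 mL + 8 mL = 10 mL total → factor 10/2 = 5
Step 6: 20 μL brought to 150 μL → factor 150/20 = 7.5
Step 7: 10 μL + 10 μL = 20 μL total → factor 20/10 = 2
Overall dilution factor = 25 × 25 × 12 × 16 × 5 × 7.5 × 2 = 9 × 10^6
Final = 1.00 mM / 9 × 10^6 = 1.111 × 10^-7 mM = 0.111 nM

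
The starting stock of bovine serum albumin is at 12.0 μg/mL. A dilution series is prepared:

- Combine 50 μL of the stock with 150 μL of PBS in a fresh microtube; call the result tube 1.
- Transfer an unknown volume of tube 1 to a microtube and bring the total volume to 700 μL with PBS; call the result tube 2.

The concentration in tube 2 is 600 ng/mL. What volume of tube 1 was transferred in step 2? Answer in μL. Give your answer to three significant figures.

140 μL

Step 1: 50 μL + 150 μL = 200 μL total → factor 200/50 = 4
Step 2: v brought to 700 μL → factor = 700 μL/v
Product of known-step factors = 4
Overall factor = 12.0 μg/mL / (600 ng/mL) = 20
Step-2 factor = 20 / 4 = 5
v = 700 μL / 5 = 140 μL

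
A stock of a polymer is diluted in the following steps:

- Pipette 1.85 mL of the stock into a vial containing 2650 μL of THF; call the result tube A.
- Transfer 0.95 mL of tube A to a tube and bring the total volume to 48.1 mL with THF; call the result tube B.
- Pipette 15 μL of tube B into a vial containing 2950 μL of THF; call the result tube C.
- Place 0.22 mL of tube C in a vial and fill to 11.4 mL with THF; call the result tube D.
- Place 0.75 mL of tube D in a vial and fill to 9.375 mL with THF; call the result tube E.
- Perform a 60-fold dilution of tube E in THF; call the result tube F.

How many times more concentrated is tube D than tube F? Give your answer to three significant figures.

750

Step 1: 1.85 mL + 2650 μL = 4.5 mL total → factor 4.5/1.85 = 2.4324
Step 2: 0.95 mL brought to 48.1 mL → factor 48.1/0.95 = 50.632
Step 3: 15 μL + 2950 μL = 2965 μL total → factor 2965/15 = 197.67
Step 4: 0.22 mL brought to 11.4 mL → factor 11.4/0.22 = 51.818
Step 5: 0.75 mL brought to 9.375 mL → factor 9.375/0.75 = 12.5
Step 6: 60-fold → factor 60
Dilution factor to tube D = 1.2615 × 10^6; to tube F = 9.461 × 10^8
[tube D]/[tube F] = (factor to tube F)/(factor to tube D) = 9.461 × 10^8/1.2615 × 10^6 = 750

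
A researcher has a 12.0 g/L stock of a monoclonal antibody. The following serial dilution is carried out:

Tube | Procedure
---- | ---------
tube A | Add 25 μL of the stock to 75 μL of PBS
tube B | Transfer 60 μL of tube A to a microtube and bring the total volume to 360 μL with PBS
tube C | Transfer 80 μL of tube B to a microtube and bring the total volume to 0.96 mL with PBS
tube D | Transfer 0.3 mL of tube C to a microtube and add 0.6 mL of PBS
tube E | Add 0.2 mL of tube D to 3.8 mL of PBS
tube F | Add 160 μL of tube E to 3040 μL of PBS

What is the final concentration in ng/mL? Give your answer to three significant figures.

34.7 ng/mL

Step 1: 25 μL + 75 μL = 100 μL total → factor 100/25 = 4
Step 2: 60 μL brought to 360 μL → factor 360/60 = 6
Step 3: 80 μL brought to 0.96 mL → factor 960/80 = 12
Step 4: 0.3 mL + 0.6 mL = 0.9 mL total → factor 0.9/0.3 = 3
Step 5: 0.2 mL + 3.8 mL = 4 mL total → factor 4/0.2 = 20
Step 6: 160 μL + 3040 μL = 3200 μL total → factor 3200/160 = 20
Overall dilution factor = 4 × 6 × 12 × 3 × 20 × 20 = 3.456 × 10^5
Final = 12.0 g/L / 3.456 × 10^5 = 3.472 × 10^-5 g/L = 34.7 ng/mL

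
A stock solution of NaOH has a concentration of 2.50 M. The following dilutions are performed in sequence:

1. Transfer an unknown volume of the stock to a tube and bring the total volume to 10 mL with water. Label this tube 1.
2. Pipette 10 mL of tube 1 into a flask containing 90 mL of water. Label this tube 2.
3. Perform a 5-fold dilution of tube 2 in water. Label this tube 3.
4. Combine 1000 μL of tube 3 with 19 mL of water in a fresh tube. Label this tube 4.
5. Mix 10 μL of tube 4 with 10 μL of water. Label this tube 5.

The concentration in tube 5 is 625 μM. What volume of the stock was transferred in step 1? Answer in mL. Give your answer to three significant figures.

5.00 mL

Step 1: v brought to 10 mL → factor = 10 mL/v
Step 2: 10 mL + 90 mL = 100 mL total → factor 100/10 = 10
Step 3: 5-fold → factor 5
Step 4: 1000 μL + 19 mL = 20000 μL total → factor 20000/1000 = 20
Step 5: 10 μL + 10 μL = 20 μL total → factor 20/10 = 2
Product of known-step factors = 2000
Overall factor = 2.50 M / (625 μM) = 4000
Step-1 factor = 4000 / 2000 = 2
v = 10 mL / 2 = 5.00 mL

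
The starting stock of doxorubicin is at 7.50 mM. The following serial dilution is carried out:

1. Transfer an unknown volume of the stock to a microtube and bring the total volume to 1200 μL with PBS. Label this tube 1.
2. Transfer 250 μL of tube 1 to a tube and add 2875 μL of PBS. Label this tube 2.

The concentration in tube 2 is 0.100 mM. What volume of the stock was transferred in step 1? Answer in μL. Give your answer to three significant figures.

200 μL

Step 1: v brought to 1200 μL → factor = 1200 μL/v
Step 2: 250 μL + 2875 μL = 3125 μL total → factor 3125/250 = 12.5
Product of known-step factors = 12.5
Overall factor = 7.50 mM / (0.100 mM) = 75
Step-1 factor = 75 / 12.5 = 6
v = 1200 μL / 6 = 200 μL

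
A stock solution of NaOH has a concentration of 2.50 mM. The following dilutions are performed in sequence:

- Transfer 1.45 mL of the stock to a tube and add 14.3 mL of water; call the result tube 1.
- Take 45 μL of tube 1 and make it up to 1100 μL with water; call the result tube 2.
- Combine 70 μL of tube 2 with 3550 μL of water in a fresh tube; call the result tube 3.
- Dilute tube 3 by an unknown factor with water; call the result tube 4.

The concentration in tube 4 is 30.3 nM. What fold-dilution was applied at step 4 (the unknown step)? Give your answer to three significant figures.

Step 1: 1.45 mL + 14.3 mL = 15.75 mL total → factor 15.75/1.45 = 10.862
Step 2: 45 μL brought to 1100 μL → factor 1100/45 = 24.444
Step 3: 70 μL + 3550 μL = 3620 μL total → factor 3620/70 = 51.714
Step 4: unknown factor x
Product of known-step factors = 13731
Overall factor = 2.50 mM / (30.3 nM) = 82508
x = 82508 / 13731 = 6.01

6.01-fold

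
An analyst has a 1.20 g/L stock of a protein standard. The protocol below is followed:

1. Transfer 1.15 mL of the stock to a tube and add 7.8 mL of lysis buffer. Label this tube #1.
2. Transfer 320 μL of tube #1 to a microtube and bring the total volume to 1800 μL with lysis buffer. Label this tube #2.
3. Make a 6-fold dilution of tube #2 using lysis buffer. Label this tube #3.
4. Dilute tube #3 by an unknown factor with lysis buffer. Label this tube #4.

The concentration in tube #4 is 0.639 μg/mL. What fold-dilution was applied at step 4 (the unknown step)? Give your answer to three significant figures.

Step 1: 1.15 mL + 7.8 mL = 8.95 mL total → factor 8.95/1.15 = 7.7826
Step 2: 320 μL brought to 1800 μL → factor 1800/320 = 5.625
Step 3: 6-fold → factor 6
Step 4: unknown factor x
Product of known-step factors = 262.66
Overall factor = 1.20 g/L / (0.639 μg/mL) = 1877.9
x = 1877.9 / 262.66 = 7.15

7.15-fold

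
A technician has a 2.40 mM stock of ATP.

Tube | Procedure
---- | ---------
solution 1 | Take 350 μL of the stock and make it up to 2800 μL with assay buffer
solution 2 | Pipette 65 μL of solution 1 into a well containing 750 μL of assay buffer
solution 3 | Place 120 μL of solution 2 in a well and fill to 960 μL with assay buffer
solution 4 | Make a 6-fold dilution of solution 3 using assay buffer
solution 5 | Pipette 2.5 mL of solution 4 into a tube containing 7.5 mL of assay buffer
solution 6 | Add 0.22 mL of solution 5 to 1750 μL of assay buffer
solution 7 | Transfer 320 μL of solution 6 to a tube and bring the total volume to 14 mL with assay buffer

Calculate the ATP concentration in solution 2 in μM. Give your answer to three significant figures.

23.9 μM

Step 1: 350 μL brought to 2800 μL → factor 2800/350 = 8
Step 2: 65 μL + 750 μL = 815 μL total → factor 815/65 = 12.538
Dilution factor through solution 2 = 8 × 12.538 = 100.31
[solution 2] = 2.40 mM / 100.31 = 0.02393 mM = 23.9 μM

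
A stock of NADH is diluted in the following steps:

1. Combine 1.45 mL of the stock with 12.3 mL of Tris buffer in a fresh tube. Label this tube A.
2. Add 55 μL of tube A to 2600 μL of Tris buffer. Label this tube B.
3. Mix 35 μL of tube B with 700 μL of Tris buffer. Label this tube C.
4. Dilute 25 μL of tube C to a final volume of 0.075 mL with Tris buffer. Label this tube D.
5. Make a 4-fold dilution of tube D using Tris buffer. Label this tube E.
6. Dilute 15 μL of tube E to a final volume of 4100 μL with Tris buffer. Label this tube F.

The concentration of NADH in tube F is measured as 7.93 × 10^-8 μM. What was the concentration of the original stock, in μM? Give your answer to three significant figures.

Step 1: 1.45 mL + 12.3 mL = 13.75 mL total → factor 13.75/1.45 = 9.4828
Step 2: 55 μL + 2600 μL = 2655 μL total → factor 2655/55 = 48.273
Step 3: 35 μL + 700 μL = 735 μL total → factor 735/35 = 21
Step 4: 25 μL brought to 0.075 mL → factor 75/25 = 3
Step 5: 4-fold → factor 4
Step 6: 15 μL brought to 4100 μL → factor 4100/15 = 273.33
Overall dilution factor = 9.4828 × 48.273 × 21 × 3 × 4 × 273.33 = 3.153 × 10^7
Stock = 7.93 × 10^-8 μM × 3.153 × 10^7 = 2.50 μM

2.50 μM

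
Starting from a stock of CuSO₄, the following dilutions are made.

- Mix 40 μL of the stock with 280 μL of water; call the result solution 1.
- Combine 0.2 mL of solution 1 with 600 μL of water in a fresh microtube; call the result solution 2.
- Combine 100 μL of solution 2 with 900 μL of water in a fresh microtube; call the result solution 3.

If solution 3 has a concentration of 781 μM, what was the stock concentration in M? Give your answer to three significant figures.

0.250 M

Step 1: 40 μL + 280 μL = 320 μL total → factor 320/40 = 8
Step 2: 0.2 mL + 600 μL = 0.8 mL total → factor 0.8/0.2 = 4
Step 3: 100 μL + 900 μL = 1000 μL total → factor 1000/100 = 10
Overall dilution factor = 8 × 4 × 10 = 320
Stock = 781 μM × 320 = 2.499 × 10^5 μM = 0.250 M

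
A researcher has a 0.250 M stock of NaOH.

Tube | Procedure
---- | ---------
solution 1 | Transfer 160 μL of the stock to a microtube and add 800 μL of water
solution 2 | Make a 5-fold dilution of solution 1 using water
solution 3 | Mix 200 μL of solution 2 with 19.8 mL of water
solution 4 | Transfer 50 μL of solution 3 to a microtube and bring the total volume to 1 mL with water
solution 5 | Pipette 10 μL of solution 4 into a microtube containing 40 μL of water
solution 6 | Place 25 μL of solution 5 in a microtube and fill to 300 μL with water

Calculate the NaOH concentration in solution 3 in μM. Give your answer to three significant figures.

83.3 μM

Step 1: 160 μL + 800 μL = 960 μL total → factor 960/160 = 6
Step 2: 5-fold → factor 5
Step 3: 200 μL + 19.8 mL = 20000 μL total → factor 20000/200 = 100
Dilution factor through solution 3 = 6 × 5 × 100 = 3000
[solution 3] = 0.250 M / 3000 = 8.333 × 10^-5 M = 83.3 μM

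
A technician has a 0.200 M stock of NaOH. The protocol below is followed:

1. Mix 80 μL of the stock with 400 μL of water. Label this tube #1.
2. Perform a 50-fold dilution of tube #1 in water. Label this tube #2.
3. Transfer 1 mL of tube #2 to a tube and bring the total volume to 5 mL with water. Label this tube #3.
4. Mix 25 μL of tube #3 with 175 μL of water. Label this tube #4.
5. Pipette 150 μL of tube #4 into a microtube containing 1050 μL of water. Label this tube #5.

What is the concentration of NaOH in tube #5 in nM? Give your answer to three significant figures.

Step 1: 80 μL + 400 μL = 480 μL total → factor 480/80 = 6
Step 2: 50-fold → factor 50
Step 3: 1 mL brought to 5 mL → factor 5/1 = 5
Step 4: 25 μL + 175 μL = 200 μL total → factor 200/25 = 8
Step 5: 150 μL + 1050 μL = 1200 μL total → factor 1200/150 = 8
Overall dilution factor = 6 × 50 × 5 × 8 × 8 = 96000
Final = 0.200 M / 96000 = 2.083 × 10^-6 M = 2.08 × 10^3 nM

2.08 × 10^3 nM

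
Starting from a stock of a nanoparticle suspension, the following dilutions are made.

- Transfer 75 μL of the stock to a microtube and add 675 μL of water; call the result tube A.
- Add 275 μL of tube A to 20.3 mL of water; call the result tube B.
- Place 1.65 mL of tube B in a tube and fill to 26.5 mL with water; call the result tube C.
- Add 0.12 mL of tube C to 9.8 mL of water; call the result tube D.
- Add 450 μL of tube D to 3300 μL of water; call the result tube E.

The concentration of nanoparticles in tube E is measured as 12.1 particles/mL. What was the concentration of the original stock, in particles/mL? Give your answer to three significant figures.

Step 1: 75 μL + 675 μL = 750 μL total → factor 750/75 = 10
Step 2: 275 μL + 20.3 mL = 20575 μL total → factor 20575/275 = 74.818
Step 3: 1.65 mL brought to 26.5 mL → factor 26.5/1.65 = 16.061
Step 4: 0.12 mL + 9.8 mL = 9.92 mL total → factor 9.92/0.12 = 82.667
Step 5: 450 μL + 3300 μL = 3750 μL total → factor 3750/450 = 8.3333
Overall dilution factor = 10 × 74.818 × 16.061 × 82.667 × 8.3333 = 8.2779 × 10^6
Stock = 12.1 particles/mL × 8.2779 × 10^6 = 1.00 × 10^8 particles/mL

1.00 × 10^8 particles/mL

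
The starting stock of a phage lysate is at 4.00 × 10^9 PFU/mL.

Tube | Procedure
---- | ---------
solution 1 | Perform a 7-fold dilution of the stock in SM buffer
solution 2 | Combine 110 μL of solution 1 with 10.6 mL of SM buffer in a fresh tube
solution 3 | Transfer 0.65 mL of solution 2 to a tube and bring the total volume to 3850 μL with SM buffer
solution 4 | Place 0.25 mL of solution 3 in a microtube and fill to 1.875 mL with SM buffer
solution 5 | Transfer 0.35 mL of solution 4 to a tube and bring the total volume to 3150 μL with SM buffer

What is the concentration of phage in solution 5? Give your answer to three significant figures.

1.47 × 10^4 PFU/mL

Step 1: 7-fold → factor 7
Step 2: 110 μL + 10.6 mL = 10710 μL total → factor 10710/110 = 97.364
Step 3: 0.65 mL brought to 3850 μL → factor 3.85/0.65 = 5.9231
Step 4: 0.25 mL brought to 1.875 mL → factor 1.875/0.25 = 7.5
Step 5: 0.35 mL brought to 3150 μL → factor 3.15/0.35 = 9
Overall dilution factor = 7 × 97.364 × 5.9231 × 7.5 × 9 = 2.7249 × 10^5
Final = 4.00 × 10^9 PFU/mL / 2.7249 × 10^5 = 1.47 × 10^4 PFU/mL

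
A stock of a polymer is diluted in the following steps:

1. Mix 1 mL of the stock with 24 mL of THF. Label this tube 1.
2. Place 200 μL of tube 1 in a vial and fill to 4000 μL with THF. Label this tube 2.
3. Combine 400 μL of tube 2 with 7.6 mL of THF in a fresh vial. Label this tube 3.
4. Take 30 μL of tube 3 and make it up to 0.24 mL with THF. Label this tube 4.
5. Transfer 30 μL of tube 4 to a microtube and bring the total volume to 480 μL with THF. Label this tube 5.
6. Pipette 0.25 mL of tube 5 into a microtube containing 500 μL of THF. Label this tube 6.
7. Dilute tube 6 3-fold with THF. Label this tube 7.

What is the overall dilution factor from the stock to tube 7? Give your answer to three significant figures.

Step 1: 1 mL + 24 mL = 25 mL total → factor 25/1 = 25
Step 2: 200 μL brought to 4000 μL → factor 4000/200 = 20
Step 3: 400 μL + 7.6 mL = 8000 μL total → factor 8000/400 = 20
Step 4: 30 μL brought to 0.24 mL → factor 240/30 = 8
Step 5: 30 μL brought to 480 μL → factor 480/30 = 16
Step 6: 0.25 mL + 500 μL = 0.75 mL total → factor 0.75/0.25 = 3
Step 7: 3-fold → factor 3
Overall dilution factor = 25 × 20 × 20 × 8 × 16 × 3 × 3 = 1.152 × 10^7

1.15 × 10^7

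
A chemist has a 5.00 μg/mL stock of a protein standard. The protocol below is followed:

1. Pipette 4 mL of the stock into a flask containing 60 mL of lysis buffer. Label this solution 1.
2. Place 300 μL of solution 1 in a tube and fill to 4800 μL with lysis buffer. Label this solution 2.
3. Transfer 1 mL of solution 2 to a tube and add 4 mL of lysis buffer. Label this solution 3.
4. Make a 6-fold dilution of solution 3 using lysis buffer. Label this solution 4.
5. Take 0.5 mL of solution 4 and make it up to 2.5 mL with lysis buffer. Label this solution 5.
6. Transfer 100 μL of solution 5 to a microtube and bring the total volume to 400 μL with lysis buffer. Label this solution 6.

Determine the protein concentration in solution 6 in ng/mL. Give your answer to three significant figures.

0.0326 ng/mL

Step 1: 4 mL + 60 mL = 64 mL total → factor 64/4 = 16
Step 2: 300 μL brought to 4800 μL → factor 4800/300 = 16
Step 3: 1 mL + 4 mL = 5 mL total → factor 5/1 = 5
Step 4: 6-fold → factor 6
Step 5: 0.5 mL brought to 2.5 mL → factor 2.5/0.5 = 5
Step 6: 100 μL brought to 400 μL → factor 400/100 = 4
Overall dilution factor = 16 × 16 × 5 × 6 × 5 × 4 = 1.536 × 10^5
Final = 5.00 μg/mL / 1.536 × 10^5 = 3.255 × 10^-5 μg/mL = 0.0326 ng/mL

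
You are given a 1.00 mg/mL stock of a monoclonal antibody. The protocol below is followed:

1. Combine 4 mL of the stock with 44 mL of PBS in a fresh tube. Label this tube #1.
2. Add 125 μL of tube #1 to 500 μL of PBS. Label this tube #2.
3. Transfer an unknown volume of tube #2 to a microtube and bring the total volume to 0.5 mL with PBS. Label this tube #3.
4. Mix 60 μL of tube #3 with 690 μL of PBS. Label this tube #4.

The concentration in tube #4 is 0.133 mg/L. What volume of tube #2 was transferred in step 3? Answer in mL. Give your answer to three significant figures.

Step 1: 4 mL + 44 mL = 48 mL total → factor 48/4 = 12
Step 2: 125 μL + 500 μL = 625 μL total → factor 625/125 = 5
Step 3: v brought to 0.5 mL → factor = 0.5 mL/v
Step 4: 60 μL + 690 μL = 750 μL total → factor 750/60 = 12.5
Product of known-step factors = 750
Overall factor = 1.00 mg/mL / (0.133 mg/L) = 7518.8
Step-3 factor = 7518.8 / 750 = 10.025
v = 0.5 mL / 10.025 = 0.0499 mL

0.0499 mL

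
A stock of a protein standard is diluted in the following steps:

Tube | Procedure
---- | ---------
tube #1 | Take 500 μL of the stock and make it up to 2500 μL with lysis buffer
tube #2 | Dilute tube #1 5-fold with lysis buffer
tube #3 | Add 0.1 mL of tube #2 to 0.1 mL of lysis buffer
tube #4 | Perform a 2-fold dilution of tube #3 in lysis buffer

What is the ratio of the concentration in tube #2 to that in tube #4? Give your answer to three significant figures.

Step 1: 500 μL brought to 2500 μL → factor 2500/500 = 5
Step 2: 5-fold → factor 5
Step 3: 0.1 mL + 0.1 mL = 0.2 mL total → factor 0.2/0.1 = 2
Step 4: 2-fold → factor 2
Dilution factor to tube #2 = 25; to tube #4 = 100
[tube #2]/[tube #4] = (factor to tube #4)/(factor to tube #2) = 100/25 = 4.00

4.00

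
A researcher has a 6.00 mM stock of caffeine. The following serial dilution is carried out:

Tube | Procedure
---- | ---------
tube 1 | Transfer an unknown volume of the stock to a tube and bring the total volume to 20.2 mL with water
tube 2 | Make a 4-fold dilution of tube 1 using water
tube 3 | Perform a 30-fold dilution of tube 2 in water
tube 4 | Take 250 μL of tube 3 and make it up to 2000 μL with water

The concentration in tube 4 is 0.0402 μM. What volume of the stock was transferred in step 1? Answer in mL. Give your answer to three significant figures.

0.130 mL

Step 1: v brought to 20.2 mL → factor = 20.2 mL/v
Step 2: 4-fold → factor 4
Step 3: 30-fold → factor 30
Step 4: 250 μL brought to 2000 μL → factor 2000/250 = 8
Product of known-step factors = 960
Overall factor = 6.00 mM / (0.0402 μM) = 1.4925 × 10^5
Step-1 factor = 1.4925 × 10^5 / 960 = 155.47
v = 20.2 mL / 155.47 = 0.130 mL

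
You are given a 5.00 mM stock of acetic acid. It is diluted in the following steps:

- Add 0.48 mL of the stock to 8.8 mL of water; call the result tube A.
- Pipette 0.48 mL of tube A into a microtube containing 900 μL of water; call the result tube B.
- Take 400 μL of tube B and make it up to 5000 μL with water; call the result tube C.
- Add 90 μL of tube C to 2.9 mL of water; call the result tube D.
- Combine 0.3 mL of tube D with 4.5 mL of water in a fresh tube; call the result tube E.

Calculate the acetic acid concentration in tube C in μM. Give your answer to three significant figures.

7.20 μM

Step 1: 0.48 mL + 8.8 mL = 9.28 mL total → factor 9.28/0.48 = 19.333
Step 2: 0.48 mL + 900 μL = 1.38 mL total → factor 1.38/0.48 = 2.875
Step 3: 400 μL brought to 5000 μL → factor 5000/400 = 12.5
Dilution factor through tube C = 19.333 × 2.875 × 12.5 = 694.79
[tube C] = 5.00 mM / 694.79 = 0.007196 mM = 7.20 μM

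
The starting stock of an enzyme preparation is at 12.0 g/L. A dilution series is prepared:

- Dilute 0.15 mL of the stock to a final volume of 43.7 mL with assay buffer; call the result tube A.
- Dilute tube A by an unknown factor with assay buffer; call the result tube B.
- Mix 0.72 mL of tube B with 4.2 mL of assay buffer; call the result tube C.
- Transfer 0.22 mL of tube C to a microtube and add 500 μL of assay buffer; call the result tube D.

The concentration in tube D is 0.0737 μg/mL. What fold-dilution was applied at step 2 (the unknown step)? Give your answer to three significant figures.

25.0-fold

Step 1: 0.15 mL brought to 43.7 mL → factor 43.7/0.15 = 291.33
Step 2: unknown factor x
Step 3: 0.72 mL + 4.2 mL = 4.92 mL total → factor 4.92/0.72 = 6.8333
Step 4: 0.22 mL + 500 μL = 0.72 mL total → factor 0.72/0.22 = 3.2727
Product of known-step factors = 6515.3
Overall factor = 12.0 g/L / (0.0737 μg/mL) = 1.6282 × 10^5
x = 1.6282 × 10^5 / 6515.3 = 25.0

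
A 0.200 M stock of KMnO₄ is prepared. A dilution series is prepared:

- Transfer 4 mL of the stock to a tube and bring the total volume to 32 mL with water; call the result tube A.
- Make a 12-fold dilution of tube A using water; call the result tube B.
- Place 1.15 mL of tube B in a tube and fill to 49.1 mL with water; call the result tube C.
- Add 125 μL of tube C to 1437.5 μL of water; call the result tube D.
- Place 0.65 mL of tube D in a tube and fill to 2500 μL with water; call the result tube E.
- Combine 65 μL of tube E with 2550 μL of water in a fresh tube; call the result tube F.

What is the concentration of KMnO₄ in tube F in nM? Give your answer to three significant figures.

Step 1: 4 mL brought to 32 mL → factor 32/4 = 8
Step 2: 12-fold → factor 12
Step 3: 1.15 mL brought to 49.1 mL → factor 49.1/1.15 = 42.696
Step 4: 125 μL + 1437.5 μL = 1562.5 μL total → factor 1562.5/125 = 12.5
Step 5: 0.65 mL brought to 2500 μL → factor 2.5/0.65 = 3.8462
Step 6: 65 μL + 2550 μL = 2615 μL total → factor 2615/65 = 40.231
Overall dilution factor = 8 × 12 × 42.696 × 12.5 × 3.8462 × 40.231 = 7.9277 × 10^6
Final = 0.200 M / 7.9277 × 10^6 = 2.523 × 10^-8 M = 25.2 nM

25.2 nM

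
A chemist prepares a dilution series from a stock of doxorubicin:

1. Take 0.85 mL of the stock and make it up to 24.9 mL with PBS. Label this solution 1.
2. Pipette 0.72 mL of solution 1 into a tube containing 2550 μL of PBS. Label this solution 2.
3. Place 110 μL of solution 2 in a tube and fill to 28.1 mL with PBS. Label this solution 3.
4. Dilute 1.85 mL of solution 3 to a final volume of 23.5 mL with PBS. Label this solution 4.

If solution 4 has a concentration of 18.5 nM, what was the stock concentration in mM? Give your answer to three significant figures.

Step 1: 0.85 mL brought to 24.9 mL → factor 24.9/0.85 = 29.294
Step 2: 0.72 mL + 2550 μL = 3.27 mL total → factor 3.27/0.72 = 4.5417
Step 3: 110 μL brought to 28.1 mL → factor 28100/110 = 255.45
Step 4: 1.85 mL brought to 23.5 mL → factor 23.5/1.85 = 12.703
Overall dilution factor = 29.294 × 4.5417 × 255.45 × 12.703 = 4.3172 × 10^5
Stock = 18.5 nM × 4.3172 × 10^5 = 7.987 × 10^6 nM = 7.99 mM

7.99 mM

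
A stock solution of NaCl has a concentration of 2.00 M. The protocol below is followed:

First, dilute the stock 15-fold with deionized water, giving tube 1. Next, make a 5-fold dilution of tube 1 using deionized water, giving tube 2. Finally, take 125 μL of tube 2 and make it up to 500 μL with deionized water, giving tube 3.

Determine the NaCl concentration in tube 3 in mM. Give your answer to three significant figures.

Step 1: 15-fold → factor 15
Step 2: 5-fold → factor 5
Step 3: 125 μL brought to 500 μL → factor 500/125 = 4
Overall dilution factor = 15 × 5 × 4 = 300
Final = 2.00 M / 300 = 0.006667 M = 6.67 mM

6.67 mM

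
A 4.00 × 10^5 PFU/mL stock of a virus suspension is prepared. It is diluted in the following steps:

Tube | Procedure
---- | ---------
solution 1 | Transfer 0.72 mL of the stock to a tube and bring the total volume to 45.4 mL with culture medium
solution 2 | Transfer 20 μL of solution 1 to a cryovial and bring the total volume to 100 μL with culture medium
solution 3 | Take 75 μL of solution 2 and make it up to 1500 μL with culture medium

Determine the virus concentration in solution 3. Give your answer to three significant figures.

63.4 PFU/mL

Step 1: 0.72 mL brought to 45.4 mL → factor 45.4/0.72 = 63.056
Step 2: 20 μL brought to 100 μL → factor 100/20 = 5
Step 3: 75 μL brought to 1500 μL → factor 1500/75 = 20
Overall dilution factor = 63.056 × 5 × 20 = 6305.6
Final = 4.00 × 10^5 PFU/mL / 6305.6 = 63.4 PFU/mL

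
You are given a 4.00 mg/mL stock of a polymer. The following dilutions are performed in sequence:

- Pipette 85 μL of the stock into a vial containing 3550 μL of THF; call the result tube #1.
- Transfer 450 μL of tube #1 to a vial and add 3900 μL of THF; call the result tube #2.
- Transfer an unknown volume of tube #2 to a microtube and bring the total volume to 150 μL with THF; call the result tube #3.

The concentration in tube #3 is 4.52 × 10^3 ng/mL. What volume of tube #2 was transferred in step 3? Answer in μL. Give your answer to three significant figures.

70.1 μL

Step 1: 85 μL + 3550 μL = 3635 μL total → factor 3635/85 = 42.765
Step 2: 450 μL + 3900 μL = 4350 μL total → factor 4350/450 = 9.6667
Step 3: v brought to 150 μL → factor = 150 μL/v
Product of known-step factors = 413.39
Overall factor = 4.00 mg/mL / (4.52 × 10^3 ng/mL) = 884.96
Step-3 factor = 884.96 / 413.39 = 2.1407
v = 150 μL / 2.1407 = 70.1 μL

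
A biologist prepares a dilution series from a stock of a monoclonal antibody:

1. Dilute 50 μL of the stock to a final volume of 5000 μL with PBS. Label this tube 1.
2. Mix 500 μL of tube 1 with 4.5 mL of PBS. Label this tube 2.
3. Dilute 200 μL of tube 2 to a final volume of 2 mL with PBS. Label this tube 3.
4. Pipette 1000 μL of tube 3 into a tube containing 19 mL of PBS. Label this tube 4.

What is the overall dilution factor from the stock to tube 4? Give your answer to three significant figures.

2.00 × 10^5

Step 1: 50 μL brought to 5000 μL → factor 5000/50 = 100
Step 2: 500 μL + 4.5 mL = 5000 μL total → factor 5000/500 = 10
Step 3: 200 μL brought to 2 mL → factor 2000/200 = 10
Step 4: 1000 μL + 19 mL = 20000 μL total → factor 20000/1000 = 20
Overall dilution factor = 100 × 10 × 10 × 20 = 2 × 10^5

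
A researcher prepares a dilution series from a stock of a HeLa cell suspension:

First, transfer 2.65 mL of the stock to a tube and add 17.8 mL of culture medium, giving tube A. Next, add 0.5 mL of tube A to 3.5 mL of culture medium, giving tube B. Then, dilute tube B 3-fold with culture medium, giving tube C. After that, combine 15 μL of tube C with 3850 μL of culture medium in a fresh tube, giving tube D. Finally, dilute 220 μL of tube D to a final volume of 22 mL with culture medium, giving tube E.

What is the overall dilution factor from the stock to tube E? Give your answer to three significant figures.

4.77 × 10^6

Step 1: 2.65 mL + 17.8 mL = 20.45 mL total → factor 20.45/2.65 = 7.717
Step 2: 0.5 mL + 3.5 mL = 4 mL total → factor 4/0.5 = 8
Step 3: 3-fold → factor 3
Step 4: 15 μL + 3850 μL = 3865 μL total → factor 3865/15 = 257.67
Step 5: 220 μL brought to 22 mL → factor 22000/220 = 100
Overall dilution factor = 7.717 × 8 × 3 × 257.67 × 100 = 4.7722 × 10^6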